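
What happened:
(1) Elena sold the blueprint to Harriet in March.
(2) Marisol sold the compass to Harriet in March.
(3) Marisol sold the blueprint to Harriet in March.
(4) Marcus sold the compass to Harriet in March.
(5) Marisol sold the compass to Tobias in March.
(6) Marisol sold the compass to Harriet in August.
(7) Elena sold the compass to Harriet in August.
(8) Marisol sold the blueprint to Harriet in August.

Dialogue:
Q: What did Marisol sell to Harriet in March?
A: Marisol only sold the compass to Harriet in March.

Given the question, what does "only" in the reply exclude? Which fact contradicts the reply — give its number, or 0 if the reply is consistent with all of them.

3

The question "What did ...?" targets the thing, so in the reply the focus falls on "the compass".
"Only" then excludes alternative things while the background — Marisol as agent and Harriet as recipient and in March as setting — is held fixed.
Fact (3) shares the background with a different thing (the blueprint) — counterexample.
(Fact (5) would refute a reading with focus on the recipient — but that is not what the question asks.)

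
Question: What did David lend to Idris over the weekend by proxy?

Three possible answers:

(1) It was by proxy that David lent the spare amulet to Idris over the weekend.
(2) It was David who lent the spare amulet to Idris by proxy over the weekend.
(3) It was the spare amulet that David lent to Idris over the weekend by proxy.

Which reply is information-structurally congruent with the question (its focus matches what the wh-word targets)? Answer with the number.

3

The question word "what" targets the direct object.
Option (1) clefts "by proxy" — the manner, not what was asked.
Option (2) clefts "David" — the subject (agent), not what was asked.
Option (3) clefts "the spare amulet" — that matches what the question asks about.
So the congruent reply is (3).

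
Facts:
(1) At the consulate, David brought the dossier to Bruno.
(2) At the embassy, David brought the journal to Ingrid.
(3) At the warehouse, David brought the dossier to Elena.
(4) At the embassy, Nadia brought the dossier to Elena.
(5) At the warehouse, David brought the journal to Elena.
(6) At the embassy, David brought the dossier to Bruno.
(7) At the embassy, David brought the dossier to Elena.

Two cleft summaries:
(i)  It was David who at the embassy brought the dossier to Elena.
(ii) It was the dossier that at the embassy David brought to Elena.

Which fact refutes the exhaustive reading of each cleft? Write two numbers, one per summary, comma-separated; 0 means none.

(i): focus "David". Looking for the dossier as thing and Elena as recipient and at the embassy as setting with some other agent — fact (4) has Nadia there. Refuted.
(ii): focus "the dossier". No fact shares David as agent and Elena as recipient and at the embassy as setting with a different thing. 0.

4, 0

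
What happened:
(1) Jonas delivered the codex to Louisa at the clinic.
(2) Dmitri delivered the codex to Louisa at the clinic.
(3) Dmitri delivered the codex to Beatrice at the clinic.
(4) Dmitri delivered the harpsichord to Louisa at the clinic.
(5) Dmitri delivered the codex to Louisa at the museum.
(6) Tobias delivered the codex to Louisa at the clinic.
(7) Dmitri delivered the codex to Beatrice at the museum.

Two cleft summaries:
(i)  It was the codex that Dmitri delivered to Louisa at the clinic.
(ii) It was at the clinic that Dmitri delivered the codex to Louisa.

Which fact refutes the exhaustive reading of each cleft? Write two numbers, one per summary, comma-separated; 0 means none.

4, 5

Summary (i) focuses "the codex" (the thing); background agent = Dmitri, recipient = Louisa, setting = at the clinic. Fact (4) matches that background with thing = the harpsichord — refutes (i).
Summary (ii) focuses "at the clinic" (the setting); background agent = Dmitri, thing = the codex, recipient = Louisa. Fact (5) matches that background with setting = at the museum — refutes (ii).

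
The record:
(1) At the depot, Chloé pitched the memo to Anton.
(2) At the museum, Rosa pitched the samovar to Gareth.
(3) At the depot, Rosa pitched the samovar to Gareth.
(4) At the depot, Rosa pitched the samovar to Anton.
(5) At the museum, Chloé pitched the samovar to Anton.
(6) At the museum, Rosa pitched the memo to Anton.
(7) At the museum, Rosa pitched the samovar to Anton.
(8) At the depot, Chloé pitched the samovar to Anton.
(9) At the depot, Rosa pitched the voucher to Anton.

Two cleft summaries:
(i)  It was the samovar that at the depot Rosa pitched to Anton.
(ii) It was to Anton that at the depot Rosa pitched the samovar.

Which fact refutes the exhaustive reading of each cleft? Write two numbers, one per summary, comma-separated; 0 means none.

9, 3

Summary (i) focuses "the samovar" (the thing); background Rosa as agent and Anton as recipient and at the depot as setting. Fact (9) matches that background with thing = the voucher — refutes (i).
Summary (ii) focuses "Anton" (the recipient); background Rosa as agent and the samovar as thing and at the depot as setting. Fact (3) matches that background with recipient = Gareth — refutes (ii).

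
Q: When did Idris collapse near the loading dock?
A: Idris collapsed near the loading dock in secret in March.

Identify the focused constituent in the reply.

in March

The wh-word "when" asks about the time.
In the answer, "Idris" and "near the loading dock" are given — repeated from the question.
"in secret" is also new, but it specifies the manner, which is not what the question asks about — so it is not the focus.
The constituent filling the time gap is "in March"; that is the focus.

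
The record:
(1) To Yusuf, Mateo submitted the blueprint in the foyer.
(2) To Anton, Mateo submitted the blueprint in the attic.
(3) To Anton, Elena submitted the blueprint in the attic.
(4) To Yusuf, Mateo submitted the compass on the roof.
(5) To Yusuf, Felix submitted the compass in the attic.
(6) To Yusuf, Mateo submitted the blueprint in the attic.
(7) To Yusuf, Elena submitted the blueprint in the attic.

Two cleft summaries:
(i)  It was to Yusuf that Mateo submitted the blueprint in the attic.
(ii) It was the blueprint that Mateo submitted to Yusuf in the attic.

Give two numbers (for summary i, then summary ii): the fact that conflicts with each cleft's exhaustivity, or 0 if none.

Summary (i) focuses "Yusuf" (the recipient); background agent = Mateo, thing = the blueprint, setting = in the attic. Fact (2) matches that background with recipient = Anton — refutes (i).
Summary (ii) focuses "the blueprint" (the thing); background agent = Mateo, recipient = Yusuf, setting = in the attic. No fact matches that background with a different thing, so 0.

2, 0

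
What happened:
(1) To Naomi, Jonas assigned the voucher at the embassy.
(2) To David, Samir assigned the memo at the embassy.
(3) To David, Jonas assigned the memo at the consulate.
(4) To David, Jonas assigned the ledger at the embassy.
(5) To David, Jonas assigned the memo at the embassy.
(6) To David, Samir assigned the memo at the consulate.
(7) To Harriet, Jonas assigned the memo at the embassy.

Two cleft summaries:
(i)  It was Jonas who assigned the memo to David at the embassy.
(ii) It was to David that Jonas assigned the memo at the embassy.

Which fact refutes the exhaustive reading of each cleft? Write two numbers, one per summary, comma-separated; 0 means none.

Summary (i) focuses "Jonas" (the agent); background same thing, recipient, setting (the memo / David / at the embassy). Fact (2) matches that background with agent = Samir — refutes (i).
Summary (ii) focuses "David" (the recipient); background same agent, thing, setting (Jonas / the memo / at the embassy). Fact (7) matches that background with recipient = Harriet — refutes (ii).

2, 7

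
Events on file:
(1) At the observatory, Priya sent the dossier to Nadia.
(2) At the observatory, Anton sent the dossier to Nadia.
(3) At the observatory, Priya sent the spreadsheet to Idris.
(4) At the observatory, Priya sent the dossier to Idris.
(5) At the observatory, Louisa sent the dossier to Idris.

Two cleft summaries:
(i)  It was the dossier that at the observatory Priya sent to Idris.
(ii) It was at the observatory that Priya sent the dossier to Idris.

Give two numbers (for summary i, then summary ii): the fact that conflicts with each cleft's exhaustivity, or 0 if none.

(i): focus "the dossier". Looking for agent = Priya, recipient = Idris, setting = at the observatory with some other thing — fact (3) has the spreadsheet there. Refuted.
(ii): focus "at the observatory". No fact shares agent = Priya, thing = the dossier, recipient = Idris with a different setting. 0.

3, 0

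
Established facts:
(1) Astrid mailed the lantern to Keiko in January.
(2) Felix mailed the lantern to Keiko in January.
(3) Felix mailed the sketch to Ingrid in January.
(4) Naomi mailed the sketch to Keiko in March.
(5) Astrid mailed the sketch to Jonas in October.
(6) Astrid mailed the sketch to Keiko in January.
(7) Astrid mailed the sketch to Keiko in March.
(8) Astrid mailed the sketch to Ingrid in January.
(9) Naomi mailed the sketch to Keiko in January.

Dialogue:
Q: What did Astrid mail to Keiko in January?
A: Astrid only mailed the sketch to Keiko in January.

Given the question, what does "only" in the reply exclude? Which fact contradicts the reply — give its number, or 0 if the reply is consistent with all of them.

1

The question "What did ...?" targets the thing, so in the reply the focus falls on "the sketch".
"Only" then excludes alternative things while the background — same agent, recipient, setting (Astrid / Keiko / in January) — is held fixed.
Fact (1) shares the background with a different thing (the lantern) — counterexample.
(Fact (8) would refute a reading with focus on the recipient — but that is not what the question asks.)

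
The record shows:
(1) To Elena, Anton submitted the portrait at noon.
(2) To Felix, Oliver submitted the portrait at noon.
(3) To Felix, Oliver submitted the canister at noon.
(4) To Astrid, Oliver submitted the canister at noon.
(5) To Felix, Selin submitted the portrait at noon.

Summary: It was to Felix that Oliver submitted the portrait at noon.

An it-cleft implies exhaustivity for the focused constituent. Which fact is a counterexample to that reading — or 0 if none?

0

The cleft puts "Felix" in focus and presupposes the open proposition with Oliver as agent and the portrait as thing and at noon as setting.
Exhaustivity: Felix is the only recipient satisfying that background.
No listed fact matches the background with a different recipient. Exhaustivity holds.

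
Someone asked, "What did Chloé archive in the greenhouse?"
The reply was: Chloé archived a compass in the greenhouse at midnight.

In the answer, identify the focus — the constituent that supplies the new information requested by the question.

a compass

The wh-word "what" asks about the direct object.
In the answer, "Chloé" and "in the greenhouse" are given — repeated from the question.
"at midnight" is also new, but it specifies the time, which is not what the question asks about — so it is not the focus.
The constituent filling the direct object gap is "a compass"; that is the focus.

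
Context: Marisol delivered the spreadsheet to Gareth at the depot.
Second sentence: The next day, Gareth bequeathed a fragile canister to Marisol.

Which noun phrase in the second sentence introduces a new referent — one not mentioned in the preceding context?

"Gareth" and "Marisol" in the second sentence are given — already mentioned in the context.
"a fragile canister" has no antecedent in the context; it is discourse-new (the indefinite article also signals a new referent).

a fragile canister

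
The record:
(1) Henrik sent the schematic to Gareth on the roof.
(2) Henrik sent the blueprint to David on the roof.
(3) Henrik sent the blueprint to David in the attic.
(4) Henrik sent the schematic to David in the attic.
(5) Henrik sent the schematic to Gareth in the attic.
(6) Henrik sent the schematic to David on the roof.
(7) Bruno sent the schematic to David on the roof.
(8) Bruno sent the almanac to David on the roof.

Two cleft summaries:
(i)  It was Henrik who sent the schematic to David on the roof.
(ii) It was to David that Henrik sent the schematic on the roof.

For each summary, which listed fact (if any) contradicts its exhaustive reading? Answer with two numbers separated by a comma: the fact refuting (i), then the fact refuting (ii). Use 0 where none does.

(i): focus "Henrik". Looking for thing = the schematic, recipient = David, setting = on the roof with some other agent — fact (7) has Bruno there. Refuted.
(ii): focus "David". Looking for agent = Henrik, thing = the schematic, setting = on the roof with some other recipient — fact (1) has Gareth there. Refuted.

7, 1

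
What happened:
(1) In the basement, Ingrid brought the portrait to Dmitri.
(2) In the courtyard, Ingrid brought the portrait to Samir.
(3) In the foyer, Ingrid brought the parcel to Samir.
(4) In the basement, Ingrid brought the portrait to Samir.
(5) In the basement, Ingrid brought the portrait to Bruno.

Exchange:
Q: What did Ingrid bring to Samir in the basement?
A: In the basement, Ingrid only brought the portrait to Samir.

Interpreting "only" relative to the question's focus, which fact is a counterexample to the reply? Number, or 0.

The question "What did ...?" targets the thing, so in the reply the focus falls on "the portrait".
So "only" ranges over things; the rest (same agent, recipient, setting (Ingrid / Samir / in the basement)) is presupposed.
No listed fact shares that background with another thing. Nothing contradicts the reply.
(Fact (1) would refute a reading with focus on the recipient — but that is not what the question asks.)

0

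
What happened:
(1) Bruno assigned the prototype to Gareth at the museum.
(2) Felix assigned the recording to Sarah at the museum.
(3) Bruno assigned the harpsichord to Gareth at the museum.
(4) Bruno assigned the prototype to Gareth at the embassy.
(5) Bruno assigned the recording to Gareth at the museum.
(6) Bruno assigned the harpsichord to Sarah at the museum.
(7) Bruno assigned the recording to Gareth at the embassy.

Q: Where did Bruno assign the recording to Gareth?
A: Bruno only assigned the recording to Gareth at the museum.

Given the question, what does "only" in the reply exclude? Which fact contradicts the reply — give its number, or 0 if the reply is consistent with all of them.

Answering "Where did ...?" puts focus on the setting — here, "at the museum".
"Only" then excludes alternative settings while the background — same agent, thing, recipient (Bruno / the recording / Gareth) — is held fixed.
Fact (7) shares the background with a different setting (at the embassy) — counterexample.
(Fact (1) would refute a reading with focus on the thing — but that is not what the question asks.)

7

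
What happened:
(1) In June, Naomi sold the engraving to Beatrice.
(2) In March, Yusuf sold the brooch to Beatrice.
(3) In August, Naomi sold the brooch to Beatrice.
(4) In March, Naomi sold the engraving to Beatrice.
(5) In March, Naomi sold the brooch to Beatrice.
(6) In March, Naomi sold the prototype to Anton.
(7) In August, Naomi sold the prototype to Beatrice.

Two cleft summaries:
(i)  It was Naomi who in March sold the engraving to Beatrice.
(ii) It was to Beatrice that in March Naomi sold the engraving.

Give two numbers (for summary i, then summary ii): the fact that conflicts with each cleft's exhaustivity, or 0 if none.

(i): focus "Naomi". No fact shares thing = the engraving, recipient = Beatrice, setting = in March with a different agent. 0.
(ii): focus "Beatrice". No fact shares agent = Naomi, thing = the engraving, setting = in March with a different recipient. 0.

0, 0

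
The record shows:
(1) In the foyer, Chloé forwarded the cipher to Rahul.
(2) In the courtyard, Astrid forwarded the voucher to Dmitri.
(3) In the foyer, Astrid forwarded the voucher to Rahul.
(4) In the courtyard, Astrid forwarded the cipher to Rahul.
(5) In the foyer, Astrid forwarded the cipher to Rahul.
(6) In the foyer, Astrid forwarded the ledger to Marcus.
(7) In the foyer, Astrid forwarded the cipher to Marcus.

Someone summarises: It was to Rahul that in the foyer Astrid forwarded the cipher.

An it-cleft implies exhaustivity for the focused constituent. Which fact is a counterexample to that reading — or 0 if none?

Focus of the cleft: "Rahul" (the recipient). Presupposed background: same agent, thing, setting (Astrid / the cipher / in the foyer).
Exhaustivity: Rahul is the only recipient satisfying that background.
Fact (7) shares the background but with recipient = Marcus; exhaustivity is violated.

7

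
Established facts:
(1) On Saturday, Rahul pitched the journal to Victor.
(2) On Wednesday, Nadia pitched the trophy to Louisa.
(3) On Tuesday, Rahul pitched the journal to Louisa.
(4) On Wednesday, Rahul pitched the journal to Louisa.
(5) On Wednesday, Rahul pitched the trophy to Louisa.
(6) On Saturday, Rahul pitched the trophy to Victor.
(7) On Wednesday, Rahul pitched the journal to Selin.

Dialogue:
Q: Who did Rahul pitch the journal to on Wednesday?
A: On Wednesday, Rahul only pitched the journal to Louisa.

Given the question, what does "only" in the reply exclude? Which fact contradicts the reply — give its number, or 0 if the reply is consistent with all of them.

The question "Who did ... to ...?" targets the recipient, so in the reply the focus falls on "Louisa".
"Only" then excludes alternative recipients while the background — same agent, thing, setting (Rahul / the journal / on Wednesday) — is held fixed.
Fact (7) keeps same agent, thing, setting (Rahul / the journal / on Wednesday) but has recipient = Selin; that refutes the reply.
(Fact (3) would refute a reading with focus on the setting — but that is not what the question asks.)

7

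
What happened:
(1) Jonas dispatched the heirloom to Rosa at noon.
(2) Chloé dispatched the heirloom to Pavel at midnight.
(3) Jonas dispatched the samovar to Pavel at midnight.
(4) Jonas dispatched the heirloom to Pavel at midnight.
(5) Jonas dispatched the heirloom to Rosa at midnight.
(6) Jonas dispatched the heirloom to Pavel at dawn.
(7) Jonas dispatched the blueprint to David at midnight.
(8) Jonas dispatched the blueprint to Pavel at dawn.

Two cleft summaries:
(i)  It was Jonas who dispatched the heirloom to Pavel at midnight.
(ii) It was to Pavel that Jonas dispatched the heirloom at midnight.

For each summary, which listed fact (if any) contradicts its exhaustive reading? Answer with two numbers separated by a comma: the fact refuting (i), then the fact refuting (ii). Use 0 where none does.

2, 5

Summary (i) focuses "Jonas" (the agent); background the heirloom as thing and Pavel as recipient and at midnight as setting. Fact (2) matches that background with agent = Chloé — refutes (i).
Summary (ii) focuses "Pavel" (the recipient); background Jonas as agent and the heirloom as thing and at midnight as setting. Fact (5) matches that background with recipient = Rosa — refutes (ii).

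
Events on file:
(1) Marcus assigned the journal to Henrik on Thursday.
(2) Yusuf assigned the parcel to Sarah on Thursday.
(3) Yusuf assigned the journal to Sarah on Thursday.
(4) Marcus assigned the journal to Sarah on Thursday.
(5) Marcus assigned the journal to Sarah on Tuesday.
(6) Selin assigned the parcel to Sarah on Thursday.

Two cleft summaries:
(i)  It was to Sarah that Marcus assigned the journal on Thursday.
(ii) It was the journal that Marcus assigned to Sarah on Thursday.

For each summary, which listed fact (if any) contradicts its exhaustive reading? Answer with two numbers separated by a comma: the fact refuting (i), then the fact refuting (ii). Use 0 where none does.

(i): focus "Sarah". Looking for same agent, thing, setting (Marcus / the journal / on Thursday) with some other recipient — fact (1) has Henrik there. Refuted.
(ii): focus "the journal". No fact shares same agent, recipient, setting (Marcus / Sarah / on Thursday) with a different thing. 0.

1, 0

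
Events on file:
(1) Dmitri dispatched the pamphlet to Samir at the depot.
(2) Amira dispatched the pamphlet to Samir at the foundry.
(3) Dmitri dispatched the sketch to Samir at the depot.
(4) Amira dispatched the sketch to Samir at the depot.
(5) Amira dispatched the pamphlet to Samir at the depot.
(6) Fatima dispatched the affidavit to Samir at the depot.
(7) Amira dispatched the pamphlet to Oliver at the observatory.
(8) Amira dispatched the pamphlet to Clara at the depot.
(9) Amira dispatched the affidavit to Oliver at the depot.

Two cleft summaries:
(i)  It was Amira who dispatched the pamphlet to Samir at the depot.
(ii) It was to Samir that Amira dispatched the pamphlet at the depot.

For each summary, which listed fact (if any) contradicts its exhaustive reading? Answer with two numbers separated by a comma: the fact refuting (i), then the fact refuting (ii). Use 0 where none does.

(i): focus "Amira". Looking for thing = the pamphlet, recipient = Samir, setting = at the depot with some other agent — fact (1) has Dmitri there. Refuted.
(ii): focus "Samir". Looking for agent = Amira, thing = the pamphlet, setting = at the depot with some other recipient — fact (8) has Clara there. Refuted.

1, 8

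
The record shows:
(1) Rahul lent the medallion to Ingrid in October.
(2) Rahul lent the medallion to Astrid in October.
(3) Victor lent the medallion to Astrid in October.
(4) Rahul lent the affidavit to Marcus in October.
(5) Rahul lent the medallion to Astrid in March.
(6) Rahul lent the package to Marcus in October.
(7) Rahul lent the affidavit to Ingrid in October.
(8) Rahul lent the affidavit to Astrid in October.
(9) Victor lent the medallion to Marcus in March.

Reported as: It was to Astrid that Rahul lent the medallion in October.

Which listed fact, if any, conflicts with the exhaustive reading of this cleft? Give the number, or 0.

Focus of the cleft: "Astrid" (the recipient). Presupposed background: Rahul as agent and the medallion as thing and in October as setting.
Exhaustivity: Astrid is the only recipient satisfying that background.
But fact (1) also has Rahul as agent and the medallion as thing and in October as setting, with recipient = Ingrid — so the exhaustive reading fails.

1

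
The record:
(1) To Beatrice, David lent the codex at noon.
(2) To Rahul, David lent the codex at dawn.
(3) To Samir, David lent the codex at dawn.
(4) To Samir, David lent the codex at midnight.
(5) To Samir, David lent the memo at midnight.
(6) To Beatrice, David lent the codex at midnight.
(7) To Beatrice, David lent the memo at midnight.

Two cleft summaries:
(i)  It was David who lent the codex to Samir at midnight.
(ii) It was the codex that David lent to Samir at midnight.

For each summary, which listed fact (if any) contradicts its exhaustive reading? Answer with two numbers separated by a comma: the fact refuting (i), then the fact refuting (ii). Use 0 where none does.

0, 5

Summary (i) focuses "David" (the agent); background the codex as thing and Samir as recipient and at midnight as setting. No fact matches that background with a different agent, so 0.
Summary (ii) focuses "the codex" (the thing); background David as agent and Samir as recipient and at midnight as setting. Fact (5) matches that background with thing = the memo — refutes (ii).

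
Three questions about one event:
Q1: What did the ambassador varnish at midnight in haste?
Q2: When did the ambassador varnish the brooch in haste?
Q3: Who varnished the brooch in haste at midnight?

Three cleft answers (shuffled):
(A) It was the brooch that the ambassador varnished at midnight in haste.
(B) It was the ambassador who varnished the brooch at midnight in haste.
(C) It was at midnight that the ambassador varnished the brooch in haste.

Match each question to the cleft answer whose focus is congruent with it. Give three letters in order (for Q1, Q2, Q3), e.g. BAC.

Q1 asks about the direct object; cleft (A) focuses "the brooch", which is the direct object — so Q1 → A.
Q2 asks about the time; cleft (C) focuses "at midnight", which is the time — so Q2 → C.
Q3 asks about the subject (agent); cleft (B) focuses "the ambassador", which is the subject (agent) — so Q3 → B.
Mapping: Q1→A, Q2→C, Q3→B.

ACB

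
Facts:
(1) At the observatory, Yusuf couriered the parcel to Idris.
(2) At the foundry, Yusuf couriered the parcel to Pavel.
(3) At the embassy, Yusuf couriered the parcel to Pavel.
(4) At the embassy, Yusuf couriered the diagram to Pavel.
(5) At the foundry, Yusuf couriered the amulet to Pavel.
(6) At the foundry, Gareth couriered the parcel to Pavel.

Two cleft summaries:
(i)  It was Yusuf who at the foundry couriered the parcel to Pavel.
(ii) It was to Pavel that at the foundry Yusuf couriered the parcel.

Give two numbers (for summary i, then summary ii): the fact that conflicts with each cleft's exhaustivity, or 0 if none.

6, 0

(i): focus "Yusuf". Looking for the parcel as thing and Pavel as recipient and at the foundry as setting with some other agent — fact (6) has Gareth there. Refuted.
(ii): focus "Pavel". No fact shares Yusuf as agent and the parcel as thing and at the foundry as setting with a different recipient. 0.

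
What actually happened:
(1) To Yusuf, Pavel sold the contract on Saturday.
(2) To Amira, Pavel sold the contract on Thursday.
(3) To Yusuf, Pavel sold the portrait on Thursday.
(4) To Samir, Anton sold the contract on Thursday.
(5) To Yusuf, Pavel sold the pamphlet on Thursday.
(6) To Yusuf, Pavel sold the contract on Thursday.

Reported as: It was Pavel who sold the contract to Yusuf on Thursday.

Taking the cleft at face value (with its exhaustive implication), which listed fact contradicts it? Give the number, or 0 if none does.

Focus of the cleft: "Pavel" (the agent). Presupposed background: the contract as thing and Yusuf as recipient and on Thursday as setting.
Exhaustivity: Pavel is the only agent satisfying that background.
No listed fact matches the background with a different agent. Exhaustivity holds.

0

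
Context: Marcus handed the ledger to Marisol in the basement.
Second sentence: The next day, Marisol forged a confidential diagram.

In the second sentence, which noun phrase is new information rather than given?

"Marisol" in the second sentence is given — already mentioned in the context.
"a confidential diagram" has no antecedent in the context; it is discourse-new (the indefinite article also signals a new referent).

a confidential diagram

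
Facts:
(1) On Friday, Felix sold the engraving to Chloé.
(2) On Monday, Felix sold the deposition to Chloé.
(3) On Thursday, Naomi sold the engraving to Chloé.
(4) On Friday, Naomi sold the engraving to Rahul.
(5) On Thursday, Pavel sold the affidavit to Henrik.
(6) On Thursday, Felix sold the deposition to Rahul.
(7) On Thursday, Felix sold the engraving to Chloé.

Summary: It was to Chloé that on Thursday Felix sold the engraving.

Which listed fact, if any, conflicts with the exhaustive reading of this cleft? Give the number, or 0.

Focus of the cleft: "Chloé" (the recipient). Presupposed background: agent = Felix, thing = the engraving, setting = on Thursday.
The exhaustive reading says no other recipient fits that background.
No listed fact matches the background with a different recipient. Exhaustivity holds.

0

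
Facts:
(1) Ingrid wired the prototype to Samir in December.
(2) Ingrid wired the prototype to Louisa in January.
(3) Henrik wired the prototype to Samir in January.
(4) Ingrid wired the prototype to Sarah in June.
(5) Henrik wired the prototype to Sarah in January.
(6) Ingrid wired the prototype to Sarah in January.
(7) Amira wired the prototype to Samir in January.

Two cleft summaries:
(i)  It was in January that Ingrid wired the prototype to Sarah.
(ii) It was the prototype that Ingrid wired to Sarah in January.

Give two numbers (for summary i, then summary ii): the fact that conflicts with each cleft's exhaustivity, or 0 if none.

(i): focus "in January". Looking for same agent, thing, recipient (Ingrid / the prototype / Sarah) with some other setting — fact (4) has in June there. Refuted.
(ii): focus "the prototype". No fact shares same agent, recipient, setting (Ingrid / Sarah / in January) with a different thing. 0.

4, 0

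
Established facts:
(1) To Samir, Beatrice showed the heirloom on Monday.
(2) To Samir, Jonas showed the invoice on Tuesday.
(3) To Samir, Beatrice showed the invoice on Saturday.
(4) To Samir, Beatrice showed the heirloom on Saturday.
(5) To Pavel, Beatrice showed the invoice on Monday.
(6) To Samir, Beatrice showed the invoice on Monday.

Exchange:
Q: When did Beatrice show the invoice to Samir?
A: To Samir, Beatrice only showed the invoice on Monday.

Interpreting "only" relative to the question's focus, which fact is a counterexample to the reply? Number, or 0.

3

Answering "When did ...?" puts focus on the setting — here, "on Monday".
"Only" then excludes alternative settings while the background — same agent, thing, recipient (Beatrice / the invoice / Samir) — is held fixed.
Fact (3) shares the background with a different setting (on Saturday) — counterexample.
(Fact (5) would refute a reading with focus on the recipient — but that is not what the question asks.)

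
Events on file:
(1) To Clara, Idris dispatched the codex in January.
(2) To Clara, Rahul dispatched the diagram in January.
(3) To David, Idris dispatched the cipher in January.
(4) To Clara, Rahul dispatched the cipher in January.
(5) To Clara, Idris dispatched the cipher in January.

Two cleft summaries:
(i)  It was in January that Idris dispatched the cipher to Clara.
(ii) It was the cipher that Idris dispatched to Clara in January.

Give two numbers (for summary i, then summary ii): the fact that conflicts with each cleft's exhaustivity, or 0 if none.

0, 1

Summary (i) focuses "in January" (the setting); background agent = Idris, thing = the cipher, recipient = Clara. No fact matches that background with a different setting, so 0.
Summary (ii) focuses "the cipher" (the thing); background agent = Idris, recipient = Clara, setting = in January. Fact (1) matches that background with thing = the codex — refutes (ii).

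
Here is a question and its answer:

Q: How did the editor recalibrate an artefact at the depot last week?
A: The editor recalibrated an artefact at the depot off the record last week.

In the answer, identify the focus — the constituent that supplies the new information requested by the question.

off the record

The wh-word "how" asks about the manner.
In the answer, "the editor", "an artefact", "at the depot" and "last week" are given — repeated from the question.
The constituent filling the manner gap is "off the record"; that is the focus and would carry nuclear stress.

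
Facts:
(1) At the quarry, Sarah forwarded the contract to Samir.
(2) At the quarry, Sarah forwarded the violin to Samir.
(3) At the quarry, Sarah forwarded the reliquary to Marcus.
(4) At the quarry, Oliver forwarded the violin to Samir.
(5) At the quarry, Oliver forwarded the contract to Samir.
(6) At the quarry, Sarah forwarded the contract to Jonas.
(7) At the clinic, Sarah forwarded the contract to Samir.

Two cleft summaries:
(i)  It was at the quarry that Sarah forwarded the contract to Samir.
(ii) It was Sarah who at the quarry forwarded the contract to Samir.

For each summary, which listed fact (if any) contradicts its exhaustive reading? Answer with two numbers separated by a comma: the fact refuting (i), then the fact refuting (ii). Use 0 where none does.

7, 5

Summary (i) focuses "at the quarry" (the setting); background Sarah as agent and the contract as thing and Samir as recipient. Fact (7) matches that background with setting = at the clinic — refutes (i).
Summary (ii) focuses "Sarah" (the agent); background the contract as thing and Samir as recipient and at the quarry as setting. Fact (5) matches that background with agent = Oliver — refutes (ii).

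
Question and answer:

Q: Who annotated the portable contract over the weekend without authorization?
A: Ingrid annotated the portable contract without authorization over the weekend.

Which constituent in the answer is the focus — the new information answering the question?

Ingrid

The wh-word "who" asks about the subject (agent).
In the answer, "the portable contract", "without authorization" and "over the weekend" are given — repeated from the question.
The constituent filling the subject (agent) gap is "Ingrid"; that is the focus and would carry nuclear stress.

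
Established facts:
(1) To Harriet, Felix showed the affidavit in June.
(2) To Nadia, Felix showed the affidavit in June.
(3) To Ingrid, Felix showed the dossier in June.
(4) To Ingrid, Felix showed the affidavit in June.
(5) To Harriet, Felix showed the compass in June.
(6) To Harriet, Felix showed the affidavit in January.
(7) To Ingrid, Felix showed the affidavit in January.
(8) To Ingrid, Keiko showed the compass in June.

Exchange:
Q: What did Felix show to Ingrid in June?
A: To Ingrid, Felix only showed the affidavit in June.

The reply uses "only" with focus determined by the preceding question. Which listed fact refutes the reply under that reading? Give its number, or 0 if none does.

The question "What did ...?" targets the thing, so in the reply the focus falls on "the affidavit".
"Only" then excludes alternative things while the background — Felix as agent and Ingrid as recipient and in June as setting — is held fixed.
Fact (3) shares the background with a different thing (the dossier) — counterexample.
(Fact (1) would refute a reading with focus on the recipient — but that is not what the question asks.)

3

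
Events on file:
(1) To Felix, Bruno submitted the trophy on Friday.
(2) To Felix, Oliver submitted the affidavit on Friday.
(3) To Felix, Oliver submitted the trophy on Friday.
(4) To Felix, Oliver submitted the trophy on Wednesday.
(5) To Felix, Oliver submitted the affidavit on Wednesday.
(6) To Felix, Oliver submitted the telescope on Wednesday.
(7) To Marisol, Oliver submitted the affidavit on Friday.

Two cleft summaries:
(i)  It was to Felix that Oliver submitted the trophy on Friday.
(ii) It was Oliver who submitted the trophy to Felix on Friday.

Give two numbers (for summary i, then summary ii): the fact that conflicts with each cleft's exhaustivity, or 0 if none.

(i): focus "Felix". No fact shares same agent, thing, setting (Oliver / the trophy / on Friday) with a different recipient. 0.
(ii): focus "Oliver". Looking for same thing, recipient, setting (the trophy / Felix / on Friday) with some other agent — fact (1) has Bruno there. Refuted.

0, 1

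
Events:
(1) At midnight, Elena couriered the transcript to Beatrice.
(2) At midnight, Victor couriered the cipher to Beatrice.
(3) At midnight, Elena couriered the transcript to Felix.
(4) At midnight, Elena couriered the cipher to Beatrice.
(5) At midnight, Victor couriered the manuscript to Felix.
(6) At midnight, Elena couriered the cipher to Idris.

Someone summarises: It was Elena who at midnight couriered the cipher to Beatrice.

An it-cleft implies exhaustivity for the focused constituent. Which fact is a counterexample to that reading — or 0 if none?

2

The cleft puts "Elena" in focus and presupposes the open proposition with the cipher as thing and Beatrice as recipient and at midnight as setting.
The exhaustive reading says no other agent fits that background.
Fact (2) shares the background but with agent = Victor; exhaustivity is violated.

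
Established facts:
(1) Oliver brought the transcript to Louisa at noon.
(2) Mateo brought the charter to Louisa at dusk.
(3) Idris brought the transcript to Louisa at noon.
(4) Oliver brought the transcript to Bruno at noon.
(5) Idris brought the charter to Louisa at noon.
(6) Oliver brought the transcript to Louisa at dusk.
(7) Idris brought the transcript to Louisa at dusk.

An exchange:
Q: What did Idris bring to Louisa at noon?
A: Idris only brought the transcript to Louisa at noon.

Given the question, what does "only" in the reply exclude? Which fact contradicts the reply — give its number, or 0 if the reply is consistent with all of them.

The question "What did ...?" targets the thing, so in the reply the focus falls on "the transcript".
"Only" then excludes alternative things while the background — agent = Idris, recipient = Louisa, setting = at noon — is held fixed.
Fact (5) keeps agent = Idris, recipient = Louisa, setting = at noon but has thing = the charter; that refutes the reply.
(Fact (7) would refute a reading with focus on the setting — but that is not what the question asks.)

5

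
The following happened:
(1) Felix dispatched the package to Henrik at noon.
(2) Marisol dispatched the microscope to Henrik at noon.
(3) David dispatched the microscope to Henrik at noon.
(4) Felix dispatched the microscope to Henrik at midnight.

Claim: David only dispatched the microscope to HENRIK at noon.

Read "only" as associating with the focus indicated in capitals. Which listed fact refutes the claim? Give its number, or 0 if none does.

0

The capitals mark "Henrik" as focus. So "only" rules out other recipients, with the rest (agent = David, thing = the microscope, setting = at noon) as background.
Every other fact changes something in the background, not just the recipient. Nothing refutes the claim.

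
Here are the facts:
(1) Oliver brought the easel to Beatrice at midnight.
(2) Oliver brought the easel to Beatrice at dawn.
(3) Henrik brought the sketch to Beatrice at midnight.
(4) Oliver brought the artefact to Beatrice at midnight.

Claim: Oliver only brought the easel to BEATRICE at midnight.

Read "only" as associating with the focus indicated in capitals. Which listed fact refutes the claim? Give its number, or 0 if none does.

Focus (in capitals) is "Beatrice" — the recipient. "Only" excludes alternative recipients while holding fixed same agent, thing, setting (Oliver / the easel / at midnight).
No fact matches same agent, thing, setting (Oliver / the easel / at midnight) with a different recipient — every other fact differs on at least one backgrounded slot. So no fact refutes it.

0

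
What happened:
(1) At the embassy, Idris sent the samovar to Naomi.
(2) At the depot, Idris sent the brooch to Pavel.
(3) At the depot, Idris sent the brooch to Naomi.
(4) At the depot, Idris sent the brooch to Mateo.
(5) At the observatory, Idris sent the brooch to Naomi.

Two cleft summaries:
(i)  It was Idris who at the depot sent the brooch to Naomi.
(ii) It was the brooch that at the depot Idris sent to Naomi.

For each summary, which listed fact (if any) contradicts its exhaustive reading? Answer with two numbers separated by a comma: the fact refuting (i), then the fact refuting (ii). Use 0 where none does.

0, 0

(i): focus "Idris". No fact shares the brooch as thing and Naomi as recipient and at the depot as setting with a different agent. 0.
(ii): focus "the brooch". No fact shares Idris as agent and Naomi as recipient and at the depot as setting with a different thing. 0.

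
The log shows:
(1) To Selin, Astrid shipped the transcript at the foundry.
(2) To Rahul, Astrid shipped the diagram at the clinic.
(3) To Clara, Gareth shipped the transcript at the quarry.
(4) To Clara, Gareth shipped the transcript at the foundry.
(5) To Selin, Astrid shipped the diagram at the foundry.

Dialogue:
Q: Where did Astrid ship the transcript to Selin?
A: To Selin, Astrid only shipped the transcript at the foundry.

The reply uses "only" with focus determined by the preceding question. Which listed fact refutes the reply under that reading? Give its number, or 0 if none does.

0

Answering "Where did ...?" puts focus on the setting — here, "at the foundry".
"Only" then excludes alternative settings while the background — agent = Astrid, thing = the transcript, recipient = Selin — is held fixed.
No fact keeps agent = Astrid, thing = the transcript, recipient = Selin while changing the setting; every other fact differs on something backgrounded. The reply stands.
(Fact (5) would refute a reading with focus on the thing — but that is not what the question asks.)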